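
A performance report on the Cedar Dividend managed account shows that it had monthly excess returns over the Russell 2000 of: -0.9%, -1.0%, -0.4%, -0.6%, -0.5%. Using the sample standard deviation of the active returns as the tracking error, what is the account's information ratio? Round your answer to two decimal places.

-2.63

r̄ = (-0.9 − 1 − 0.4 − 0.6 − 0.5) / 5 = -3.40 / 5 = -0.6800%
Sample std dev = √[0.2680 / 4] = 0.2588%
IR = r̄ / tracking error = -0.6800 / 0.2588 = -2.6275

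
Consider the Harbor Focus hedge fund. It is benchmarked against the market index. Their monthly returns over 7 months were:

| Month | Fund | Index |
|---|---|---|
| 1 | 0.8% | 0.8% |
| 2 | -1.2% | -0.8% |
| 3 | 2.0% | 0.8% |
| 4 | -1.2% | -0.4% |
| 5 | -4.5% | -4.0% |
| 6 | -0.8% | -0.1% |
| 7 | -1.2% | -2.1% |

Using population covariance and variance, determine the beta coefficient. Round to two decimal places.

r̄p = -0.8714%,  r̄m = -0.8286%
Cov = Σ(rp − r̄p)(rm − r̄m) / 7 = 2.7465
Var(rm) = Σ(rm − r̄m)² / 7 = 2.5278
β = Cov / Var = 2.7465 / 2.5278 = 1.0865

1.09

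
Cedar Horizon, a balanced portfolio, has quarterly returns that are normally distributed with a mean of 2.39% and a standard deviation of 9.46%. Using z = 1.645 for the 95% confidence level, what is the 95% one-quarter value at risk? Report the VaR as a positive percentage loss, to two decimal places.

VaR (as % loss) = −(μ − z·σ) = −(2.39% − 1.645 × 9.46%) = −(-13.1717%) = 13.1717%

13.17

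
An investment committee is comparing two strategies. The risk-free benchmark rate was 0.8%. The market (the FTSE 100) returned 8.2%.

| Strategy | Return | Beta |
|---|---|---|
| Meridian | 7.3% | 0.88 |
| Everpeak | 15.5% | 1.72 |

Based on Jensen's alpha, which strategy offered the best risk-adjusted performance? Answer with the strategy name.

Everpeak

Meridian: α = 7.3% − [0.8% + 0.88 × (8.2% − 0.8%)] = -0.012
Everpeak: α = 15.5% − [0.8% + 1.72 × (8.2% − 0.8%)] = 1.972
Highest: Everpeak (1.972).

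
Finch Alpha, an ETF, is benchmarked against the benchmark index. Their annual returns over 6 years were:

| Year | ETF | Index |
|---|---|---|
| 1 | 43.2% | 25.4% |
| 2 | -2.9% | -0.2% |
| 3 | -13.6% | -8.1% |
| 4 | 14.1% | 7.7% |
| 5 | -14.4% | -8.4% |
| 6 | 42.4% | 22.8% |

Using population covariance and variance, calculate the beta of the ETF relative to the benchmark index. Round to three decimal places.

r̄p = 11.4667%,  r̄m = 6.5333%
Cov = Σ(rp − r̄p)(rm − r̄m) / 6 = 325.7961
Var(rm) = Σ(rm − r̄m)² / 6 = 184.0656
β = Cov / Var = 325.7961 / 184.0656 = 1.7700

1.770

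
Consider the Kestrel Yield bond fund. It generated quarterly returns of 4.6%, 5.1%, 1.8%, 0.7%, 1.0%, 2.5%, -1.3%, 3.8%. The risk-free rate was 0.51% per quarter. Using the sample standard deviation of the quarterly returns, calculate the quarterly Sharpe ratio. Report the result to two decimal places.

0.81

r̄ = (4.6 + 5.1 + 1.8 + 0.7 + 1 + 2.5 − 1.3 + 3.8) / 8 = 18.20 / 8 = 2.2750%
Σ(r − r̄)² = (4.6 − 2.2750)² + (5.1 − 2.2750)² + (1.8 − 2.2750)² + … = 32.8750
σ = √[32.8750 / 7] = 2.1671%
Sharpe = (r̄ − rf) / σ = (2.2750 − 0.51) / 2.1671 = 1.7650 / 2.1671 = 0.8145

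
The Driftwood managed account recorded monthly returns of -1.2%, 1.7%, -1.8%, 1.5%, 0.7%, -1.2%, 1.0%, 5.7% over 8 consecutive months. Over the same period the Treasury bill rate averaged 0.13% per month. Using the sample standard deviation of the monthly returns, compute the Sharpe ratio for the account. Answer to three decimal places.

0.280

Mean return μ = 6.40 / 8 = 0.8000%
Σ(r − μ)² = 40.1200; sample σ = √(40.1200/7) = 2.3940%
Sharpe = (μ − rf) / σ = (0.8000 − 0.13) / 2.3940 = 0.6700 / 2.3940 = 0.2799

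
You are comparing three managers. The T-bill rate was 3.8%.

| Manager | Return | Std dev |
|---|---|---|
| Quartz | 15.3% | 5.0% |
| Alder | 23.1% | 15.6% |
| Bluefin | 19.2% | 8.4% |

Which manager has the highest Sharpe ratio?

Quartz

Quartz: Sharpe ratio = (15.3% − 3.8%) / 5.0% = 2.300
Alder: Sharpe ratio = (23.1% − 3.8%) / 15.6% = 1.237
Bluefin: Sharpe ratio = (19.2% − 3.8%) / 8.4% = 1.833
Highest: Quartz (2.300).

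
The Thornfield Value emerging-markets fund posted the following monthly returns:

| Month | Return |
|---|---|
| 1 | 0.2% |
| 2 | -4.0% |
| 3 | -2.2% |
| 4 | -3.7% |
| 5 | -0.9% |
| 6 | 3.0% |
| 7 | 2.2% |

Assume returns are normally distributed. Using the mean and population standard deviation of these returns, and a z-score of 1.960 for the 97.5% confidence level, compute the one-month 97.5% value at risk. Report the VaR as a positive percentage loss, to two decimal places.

5.74

r̄ = (0.2 − 4 − 2.2 − 3.7 − 0.9 + 3 + 2.2) / 7 = -5.40 / 7 = -0.7714%
Σ(r − r̄)² = 45.0543; population σ = √(45.0543/7) = 2.5370%
VaR = −(r̄ − z·σ) = −(-0.7714 − 1.960 × 2.5370) = −(-5.7439) = 5.7439%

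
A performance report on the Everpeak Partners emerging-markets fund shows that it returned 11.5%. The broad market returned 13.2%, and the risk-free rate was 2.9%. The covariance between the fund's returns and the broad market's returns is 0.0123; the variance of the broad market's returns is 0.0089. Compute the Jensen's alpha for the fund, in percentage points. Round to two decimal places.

-5.63

β = Cov / Var = 0.0123 / 0.0089 = 1.3820
E[R] = Rf + β(Rm − Rf) = 2.9% + 1.3820 × (13.2% − 2.9%) = 17.1346%
α = Rp − E[R] = 11.5% − 17.1346% = -5.6346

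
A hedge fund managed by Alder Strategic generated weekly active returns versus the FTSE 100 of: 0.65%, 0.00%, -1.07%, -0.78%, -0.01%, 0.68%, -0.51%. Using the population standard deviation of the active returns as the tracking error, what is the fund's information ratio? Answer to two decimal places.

μ = (0.65 + 0 − 1.07 − 0.78 − 0.01 + 0.68 − 0.51) / 7 = -0.1486%
Σ(r − μ)² = 2.7439; population σ = √(2.7439/7) = 0.6261%
IR = μ / tracking error = -0.1486 / 0.6261 = -0.2373

-0.24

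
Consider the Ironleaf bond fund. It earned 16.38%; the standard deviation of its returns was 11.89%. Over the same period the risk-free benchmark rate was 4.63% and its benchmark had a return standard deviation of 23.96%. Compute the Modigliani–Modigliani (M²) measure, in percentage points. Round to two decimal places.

28.31

Sharpe = (Rp − Rf) / σp = (16.38% − 4.63%) / 11.89% = 0.9882
M² = Rf + Sharpe × σm = 4.63% + 0.9882 × 23.96% = 28.3073%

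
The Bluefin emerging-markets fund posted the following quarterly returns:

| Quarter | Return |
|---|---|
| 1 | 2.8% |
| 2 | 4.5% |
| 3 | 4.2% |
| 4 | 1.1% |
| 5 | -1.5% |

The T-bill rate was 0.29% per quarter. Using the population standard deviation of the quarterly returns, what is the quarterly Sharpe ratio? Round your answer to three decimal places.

r̄ = (2.8 + 4.5 + 4.2 + 1.1 − 1.5) / 5 = 11.10 / 5 = 2.2200%
Σ(r − r̄)² = (2.8 − 2.2200)² + (4.5 − 2.2200)² + (4.2 − 2.2200)² + … = 24.5480
population σ = √(24.5480 / 5) = √4.9096 = 2.2158%
Sharpe = (r̄ − rf) / σ = (2.2200 − 0.29) / 2.2158 = 1.9300 / 2.2158 = 0.8710

0.871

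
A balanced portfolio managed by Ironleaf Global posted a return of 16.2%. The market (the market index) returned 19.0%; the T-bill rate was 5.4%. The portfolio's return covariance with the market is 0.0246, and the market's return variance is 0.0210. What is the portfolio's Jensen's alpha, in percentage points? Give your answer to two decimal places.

β = Cov / Var = 0.0246 / 0.0210 = 1.1714
E[R] = Rf + β(Rm − Rf) = 5.4% + 1.1714 × (19.0% − 5.4%) = 21.3310%
α = Rp − E[R] = 16.2% − 21.3310% = -5.1310

-5.13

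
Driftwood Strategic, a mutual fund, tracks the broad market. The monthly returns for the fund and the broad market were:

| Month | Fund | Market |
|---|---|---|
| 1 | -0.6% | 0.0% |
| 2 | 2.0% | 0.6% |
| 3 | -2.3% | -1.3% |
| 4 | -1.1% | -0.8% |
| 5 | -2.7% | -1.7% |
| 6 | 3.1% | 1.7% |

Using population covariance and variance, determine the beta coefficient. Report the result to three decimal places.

1.795

r̄p = -0.2667%,  r̄m = -0.2500%
Cov = Σ(rp − r̄p)(rm − r̄m) / 6 = 2.4217
Var(rm) = Σ(rm − r̄m)² / 6 = 1.3492
β = Cov / Var = 2.4217 / 1.3492 = 1.7949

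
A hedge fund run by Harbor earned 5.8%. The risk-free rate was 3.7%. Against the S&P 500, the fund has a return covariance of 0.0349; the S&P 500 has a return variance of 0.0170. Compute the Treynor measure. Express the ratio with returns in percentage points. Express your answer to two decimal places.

1.02

β = Cov / Var = 0.0349 / 0.0170 = 2.0529
Treynor = (Rp − Rf) / β = (5.8% − 3.7%) / 2.0529 = 2.10 / 2.0529 = 1.0229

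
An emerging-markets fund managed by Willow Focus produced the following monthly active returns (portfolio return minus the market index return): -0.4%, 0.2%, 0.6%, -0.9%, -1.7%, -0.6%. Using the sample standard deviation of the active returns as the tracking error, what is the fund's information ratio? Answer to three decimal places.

μ = (-0.4 + 0.2 + 0.6 − 0.9 − 1.7 − 0.6) / 6 = -2.80 / 6 = -0.4667%
Σ(r − μ)² = 3.3133; sample σ = √(3.3133/5) = 0.8140%
IR = μ / tracking error = -0.4667 / 0.8140 = -0.5733

-0.573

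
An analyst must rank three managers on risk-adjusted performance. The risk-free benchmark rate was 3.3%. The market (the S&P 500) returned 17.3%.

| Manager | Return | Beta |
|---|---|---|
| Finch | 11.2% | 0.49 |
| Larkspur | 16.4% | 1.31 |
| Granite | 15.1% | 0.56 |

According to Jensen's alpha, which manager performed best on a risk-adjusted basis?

Granite

Finch: α = 11.2% − [3.3% + 0.49 × (17.3% − 3.3%)] = 1.040
Larkspur: α = 16.4% − [3.3% + 1.31 × (17.3% − 3.3%)] = -5.240
Granite: α = 15.1% − [3.3% + 0.56 × (17.3% − 3.3%)] = 3.960
Highest: Granite (3.960).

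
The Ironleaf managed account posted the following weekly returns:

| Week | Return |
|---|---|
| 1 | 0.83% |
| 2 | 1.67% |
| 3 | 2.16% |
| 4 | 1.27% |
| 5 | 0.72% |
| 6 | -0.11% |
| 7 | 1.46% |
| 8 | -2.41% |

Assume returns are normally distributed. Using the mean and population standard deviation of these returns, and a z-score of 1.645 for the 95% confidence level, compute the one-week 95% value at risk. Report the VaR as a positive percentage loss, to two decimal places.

1.50

r̄ = (0.83 + 1.67 + 2.16 + 1.27 + 0.72 − 0.11 + 1.46 − 2.41) / 8 = 0.6988%
Σ(r − r̄)² = (0.83 − 0.6988)² + (1.67 − 0.6988)² + (2.16 − 0.6988)² + … = 14.3205
population σ = √(14.3205 / 8) = √1.7901 = 1.3379%
VaR = −(r̄ − z·σ) = −(0.6988 − 1.645 × 1.3379) = −(-1.5020) = 1.5020%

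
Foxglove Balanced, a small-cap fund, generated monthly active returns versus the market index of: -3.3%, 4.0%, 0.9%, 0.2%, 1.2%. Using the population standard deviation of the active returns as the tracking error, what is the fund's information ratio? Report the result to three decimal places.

0.256

Mean return r̄ = 3.00 / 5 = 0.6000%
Σ(r − r̄)² = 27.3800; population σ = √(27.3800/5) = 2.3401%
IR = r̄ / tracking error = 0.6000 / 2.3401 = 0.2564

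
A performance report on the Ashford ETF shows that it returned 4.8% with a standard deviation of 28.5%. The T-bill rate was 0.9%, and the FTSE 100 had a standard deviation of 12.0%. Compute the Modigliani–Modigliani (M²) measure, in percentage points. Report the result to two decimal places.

Sharpe = (Rp − Rf) / σp = (4.8% − 0.9%) / 28.5% = 0.1368
M² = Rf + Sharpe × σm = 0.9% + 0.1368 × 12.0% = 2.5416%

2.54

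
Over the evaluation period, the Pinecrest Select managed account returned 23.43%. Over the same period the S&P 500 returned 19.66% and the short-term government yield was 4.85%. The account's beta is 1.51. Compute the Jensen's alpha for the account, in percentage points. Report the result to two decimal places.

-3.78

CAPM expected return = Rf + β(Rm − Rf) = 4.85% + 1.51 × (19.66% − 4.85%) = 4.85 + 1.51 × 14.81 = 27.2131%
Jensen's α = Rp − E[R] = 23.43% − 27.2131% = -3.7831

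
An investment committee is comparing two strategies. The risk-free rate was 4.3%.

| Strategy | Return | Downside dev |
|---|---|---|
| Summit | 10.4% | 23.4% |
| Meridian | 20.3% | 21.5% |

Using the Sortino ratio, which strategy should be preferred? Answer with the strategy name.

Meridian

Summit: Sortino ratio = (10.4% − 4.3%) / 23.4% = 0.261
Meridian: Sortino ratio = (20.3% − 4.3%) / 21.5% = 0.744
Highest: Meridian (0.744).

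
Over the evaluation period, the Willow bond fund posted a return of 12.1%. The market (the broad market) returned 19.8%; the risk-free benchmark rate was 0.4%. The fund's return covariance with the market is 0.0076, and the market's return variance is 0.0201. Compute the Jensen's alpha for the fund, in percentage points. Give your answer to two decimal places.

β = Cov / Var = 0.0076 / 0.0201 = 0.3781
E[R] = Rf + β(Rm − Rf) = 0.4% + 0.3781 × (19.8% − 0.4%) = 7.7351%
α = Rp − E[R] = 12.1% − 7.7351% = 4.3649

4.36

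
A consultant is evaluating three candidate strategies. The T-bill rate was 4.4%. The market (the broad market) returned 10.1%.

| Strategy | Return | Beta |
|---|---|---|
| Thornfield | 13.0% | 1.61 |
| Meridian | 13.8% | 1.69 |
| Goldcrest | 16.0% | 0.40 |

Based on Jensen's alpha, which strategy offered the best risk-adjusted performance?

Thornfield: α = 13.0% − [4.4% + 1.61 × (10.1% − 4.4%)] = -0.577
Meridian: α = 13.8% − [4.4% + 1.69 × (10.1% − 4.4%)] = -0.233
Goldcrest: α = 16.0% − [4.4% + 0.40 × (10.1% − 4.4%)] = 9.320
Highest: Goldcrest (9.320).

Goldcrest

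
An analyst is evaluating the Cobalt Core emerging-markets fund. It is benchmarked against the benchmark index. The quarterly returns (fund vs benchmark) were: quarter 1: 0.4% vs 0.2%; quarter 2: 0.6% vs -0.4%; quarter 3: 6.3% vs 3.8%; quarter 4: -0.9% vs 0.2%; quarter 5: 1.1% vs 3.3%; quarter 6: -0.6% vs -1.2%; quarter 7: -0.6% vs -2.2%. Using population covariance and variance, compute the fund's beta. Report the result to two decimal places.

r̄p = 0.9000%,  r̄m = 0.5286%
Cov = Σ(rp − r̄p)(rm − r̄m) / 7 = 3.7057
Var(rm) = Σ(rm − r̄m)² / 7 = 4.2706
β = Cov / Var = 3.7057 / 4.2706 = 0.8677

0.87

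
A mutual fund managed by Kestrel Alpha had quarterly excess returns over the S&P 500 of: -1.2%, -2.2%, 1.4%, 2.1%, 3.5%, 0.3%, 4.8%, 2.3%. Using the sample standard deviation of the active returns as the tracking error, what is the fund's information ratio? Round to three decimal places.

0.589

μ = (-1.2 − 2.2 + 1.4 + 2.1 + 3.5 + 0.3 + 4.8 + 2.3) / 8 = 11.00 / 8 = 1.3750%
Σ(r − μ)² = (-1.2 − 1.3750)² + (-2.2 − 1.3750)² + (1.4 − 1.3750)² + … = 38.1950
σ = √[38.1950 / 7] = 2.3359%
IR = μ / tracking error = 1.3750 / 2.3359 = 0.5886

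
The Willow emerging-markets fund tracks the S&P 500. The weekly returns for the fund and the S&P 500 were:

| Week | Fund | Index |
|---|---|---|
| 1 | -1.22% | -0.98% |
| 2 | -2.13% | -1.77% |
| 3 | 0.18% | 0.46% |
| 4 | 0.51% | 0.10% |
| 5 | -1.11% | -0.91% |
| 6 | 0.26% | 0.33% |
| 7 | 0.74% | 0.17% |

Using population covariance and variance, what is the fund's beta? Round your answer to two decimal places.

r̄p = -0.3957%,  r̄m = -0.3714%
Cov = Σ(rp − r̄p)(rm − r̄m) / 7 = 0.7560
Var(rm) = Σ(rm − r̄m)² / 7 = 0.6164
β = Cov / Var = 0.7560 / 0.6164 = 1.2265

1.23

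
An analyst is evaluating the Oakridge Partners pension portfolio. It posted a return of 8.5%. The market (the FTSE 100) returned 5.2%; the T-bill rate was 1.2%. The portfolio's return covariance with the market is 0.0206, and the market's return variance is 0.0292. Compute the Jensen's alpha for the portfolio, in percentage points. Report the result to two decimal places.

4.48

β = Cov / Var = 0.0206 / 0.0292 = 0.7055
E[R] = Rf + β(Rm − Rf) = 1.2% + 0.7055 × (5.2% − 1.2%) = 4.0220%
α = Rp − E[R] = 8.5% − 4.0220% = 4.4780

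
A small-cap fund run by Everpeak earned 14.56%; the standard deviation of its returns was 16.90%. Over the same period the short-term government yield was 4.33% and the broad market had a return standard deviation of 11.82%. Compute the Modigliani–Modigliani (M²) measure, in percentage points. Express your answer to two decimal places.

11.48

Sharpe = (Rp − Rf) / σp = (14.56% − 4.33%) / 16.90% = 0.6053
M² = Rf + Sharpe × σm = 4.33% + 0.6053 × 11.82% = 11.4846%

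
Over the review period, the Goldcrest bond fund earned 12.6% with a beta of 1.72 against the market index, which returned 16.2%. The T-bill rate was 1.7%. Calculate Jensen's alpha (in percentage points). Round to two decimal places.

CAPM expected return = Rf + β(Rm − Rf) = 1.7% + 1.72 × (16.2% − 1.7%) = 1.7 + 1.72 × 14.50 = 26.6400%
Jensen's α = Rp − E[R] = 12.6% − 26.6400% = -14.0400

-14.04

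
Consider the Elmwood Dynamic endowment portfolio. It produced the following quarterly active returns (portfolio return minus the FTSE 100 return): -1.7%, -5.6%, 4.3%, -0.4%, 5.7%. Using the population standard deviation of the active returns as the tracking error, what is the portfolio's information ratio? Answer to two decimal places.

0.11

μ = (-1.7 − 5.6 + 4.3 − 0.4 + 5.7) / 5 = 0.4600%
Σ(r − μ)² = (-1.7 − 0.4600)² + (-5.6 − 0.4600)² + (4.3 − 0.4600)² + … = 84.3320
population σ = √(84.3320 / 5) = √16.8664 = 4.1069%
IR = μ / tracking error = 0.4600 / 4.1069 = 0.1120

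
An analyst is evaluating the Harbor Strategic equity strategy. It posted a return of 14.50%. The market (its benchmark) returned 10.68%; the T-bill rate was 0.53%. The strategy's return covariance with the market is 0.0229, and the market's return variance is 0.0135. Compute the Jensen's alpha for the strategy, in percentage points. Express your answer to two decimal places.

β = Cov / Var = 0.0229 / 0.0135 = 1.6963
E[R] = Rf + β(Rm − Rf) = 0.53% + 1.6963 × (10.68% − 0.53%) = 17.7474%
α = Rp − E[R] = 14.50% − 17.7474% = -3.2474

-3.25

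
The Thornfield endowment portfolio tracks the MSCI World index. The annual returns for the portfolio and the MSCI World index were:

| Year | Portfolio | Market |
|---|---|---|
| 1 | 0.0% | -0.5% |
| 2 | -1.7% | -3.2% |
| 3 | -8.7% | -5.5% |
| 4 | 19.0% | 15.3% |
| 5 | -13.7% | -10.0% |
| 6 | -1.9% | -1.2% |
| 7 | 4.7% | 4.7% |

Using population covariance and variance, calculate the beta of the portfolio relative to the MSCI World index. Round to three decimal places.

r̄p = -0.3286%,  r̄m = -0.0571%
Cov = Σ(rp − r̄p)(rm − r̄m) / 7 = 72.1755
Var(rm) = Σ(rm − r̄m)² / 7 = 56.9053
β = Cov / Var = 72.1755 / 56.9053 = 1.2683

1.268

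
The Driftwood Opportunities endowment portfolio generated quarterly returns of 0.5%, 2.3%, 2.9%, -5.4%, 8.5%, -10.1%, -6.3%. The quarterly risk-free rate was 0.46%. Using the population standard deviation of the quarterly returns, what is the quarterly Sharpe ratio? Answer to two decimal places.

-0.26

r̄ = (0.5 + 2.3 + 2.9 − 5.4 + 8.5 − 10.1 − 6.3) / 7 = -1.0857%
Σ(r − r̄)² = (0.5 − (-1.0857))² + (2.3 − (-1.0857))² + … = 248.8086
σ = √[248.8086 / 7] = 5.9619%
Sharpe = (r̄ − rf) / σ = (-1.0857 − 0.46) / 5.9619 = -1.5457 / 5.9619 = -0.2593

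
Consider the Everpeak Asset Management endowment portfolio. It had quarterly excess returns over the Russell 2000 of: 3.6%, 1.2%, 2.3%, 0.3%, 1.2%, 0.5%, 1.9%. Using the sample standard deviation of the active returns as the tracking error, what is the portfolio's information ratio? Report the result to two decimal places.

1.38

μ = (3.6 + 1.2 + 2.3 + 0.3 + 1.2 + 0.5 + 1.9) / 7 = 1.5714%
Σ(r − μ)² = (3.6 − 1.5714)² + (1.2 − 1.5714)² + (2.3 − 1.5714)² + … = 7.7943
σ = √[7.7943 / 6] = 1.1398%
IR = μ / tracking error = 1.5714 / 1.1398 = 1.3787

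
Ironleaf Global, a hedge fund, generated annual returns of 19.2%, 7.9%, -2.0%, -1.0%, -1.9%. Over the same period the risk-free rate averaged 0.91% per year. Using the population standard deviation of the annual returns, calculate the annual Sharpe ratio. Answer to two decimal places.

μ = (19.2 + 7.9 − 2 − 1 − 1.9) / 5 = 4.4400%
Σ(r − μ)² = (19.2 − 4.4400)² + (7.9 − 4.4400)² + … = 341.0920
population σ = √(341.0920 / 5) = √68.2184 = 8.2594%
Sharpe = (μ − rf) / σ = (4.4400 − 0.91) / 8.2594 = 3.5300 / 8.2594 = 0.4274

0.43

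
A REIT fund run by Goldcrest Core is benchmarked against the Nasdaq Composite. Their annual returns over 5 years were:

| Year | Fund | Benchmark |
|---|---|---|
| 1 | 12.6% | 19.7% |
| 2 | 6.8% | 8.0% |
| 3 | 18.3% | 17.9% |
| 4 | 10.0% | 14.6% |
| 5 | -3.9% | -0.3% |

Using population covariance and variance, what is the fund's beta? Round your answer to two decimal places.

r̄p = 8.7600%,  r̄m = 11.9800%
Cov = Σ(rp − r̄p)(rm − r̄m) / 5 = 50.5272
Var(rm) = Σ(rm − r̄m)² / 5 = 53.6296
β = Cov / Var = 50.5272 / 53.6296 = 0.9422

0.94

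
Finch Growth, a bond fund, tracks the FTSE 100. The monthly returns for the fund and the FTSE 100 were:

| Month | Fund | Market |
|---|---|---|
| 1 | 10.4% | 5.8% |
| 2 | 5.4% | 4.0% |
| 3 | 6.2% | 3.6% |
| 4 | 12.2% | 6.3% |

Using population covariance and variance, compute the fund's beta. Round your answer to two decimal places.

r̄p = 8.5500%,  r̄m = 4.9250%
Cov = Σ(rp − r̄p)(rm − r̄m) / 4 = 3.1663
Var(rm) = Σ(rm − r̄m)² / 4 = 1.3169
β = Cov / Var = 3.1663 / 1.3169 = 2.4044

2.40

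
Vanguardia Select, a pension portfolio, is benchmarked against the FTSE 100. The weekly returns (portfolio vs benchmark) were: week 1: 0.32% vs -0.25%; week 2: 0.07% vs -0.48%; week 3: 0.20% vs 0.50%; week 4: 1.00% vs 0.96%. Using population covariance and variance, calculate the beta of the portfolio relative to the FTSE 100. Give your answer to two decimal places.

0.49

r̄p = 0.3975%,  r̄m = 0.1825%
Cov = Σ(rp − r̄p)(rm − r̄m) / 4 = 0.1641
Var(rm) = Σ(rm − r̄m)² / 4 = 0.3328
β = Cov / Var = 0.1641 / 0.3328 = 0.4931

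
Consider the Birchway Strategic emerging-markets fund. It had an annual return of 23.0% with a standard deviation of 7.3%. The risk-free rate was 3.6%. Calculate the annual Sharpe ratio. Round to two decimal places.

Sharpe = (Rp − Rf) / σp = (23.0% − 3.6%) / 7.3% = 19.40% / 7.3% = 2.6575

2.66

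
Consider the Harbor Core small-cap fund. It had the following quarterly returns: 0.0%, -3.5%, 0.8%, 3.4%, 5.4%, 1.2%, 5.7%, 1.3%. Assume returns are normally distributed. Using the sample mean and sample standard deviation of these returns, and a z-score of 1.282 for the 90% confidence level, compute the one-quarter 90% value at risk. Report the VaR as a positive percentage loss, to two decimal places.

2.08

r̄ = (0 − 3.5 + 0.8 + 3.4 + 5.4 + 1.2 + 5.7 + 1.3) / 8 = 14.30 / 8 = 1.7875%
Σ(r − r̄)² = 63.6688; sample σ = √(63.6688/7) = 3.0159%
VaR = −(r̄ − z·σ) = −(1.7875 − 1.282 × 3.0159) = −(-2.0789) = 2.0789%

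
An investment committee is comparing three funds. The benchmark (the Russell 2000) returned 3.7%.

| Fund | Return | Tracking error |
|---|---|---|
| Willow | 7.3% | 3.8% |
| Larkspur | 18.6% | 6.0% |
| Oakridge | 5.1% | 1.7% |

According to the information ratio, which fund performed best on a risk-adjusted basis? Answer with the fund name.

Willow: IR = (7.3% − 3.7%) / 3.8% = 0.947
Larkspur: IR = (18.6% − 3.7%) / 6.0% = 2.483
Oakridge: IR = (5.1% − 3.7%) / 1.7% = 0.824
Highest: Larkspur (2.483).

Larkspur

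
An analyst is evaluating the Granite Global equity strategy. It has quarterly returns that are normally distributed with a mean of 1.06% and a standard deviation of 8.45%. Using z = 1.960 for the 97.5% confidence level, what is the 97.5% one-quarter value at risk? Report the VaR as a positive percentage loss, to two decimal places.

VaR (as % loss) = −(μ − z·σ) = −(1.06% − 1.960 × 8.45%) = −(-15.5020%) = 15.5020%

15.50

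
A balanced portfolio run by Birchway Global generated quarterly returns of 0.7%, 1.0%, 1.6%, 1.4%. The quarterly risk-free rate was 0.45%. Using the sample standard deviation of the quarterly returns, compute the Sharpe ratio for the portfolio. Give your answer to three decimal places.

1.799

r̄ = (0.7 + 1 + 1.6 + 1.4) / 4 = 1.1750%
Sample σ = √[Σ(r − r̄)² / 3] = √[0.4875 / 3] = √0.1625 = 0.4031%
Sharpe = (r̄ − rf) / σ = (1.1750 − 0.45) / 0.4031 = 0.7250 / 0.4031 = 1.7986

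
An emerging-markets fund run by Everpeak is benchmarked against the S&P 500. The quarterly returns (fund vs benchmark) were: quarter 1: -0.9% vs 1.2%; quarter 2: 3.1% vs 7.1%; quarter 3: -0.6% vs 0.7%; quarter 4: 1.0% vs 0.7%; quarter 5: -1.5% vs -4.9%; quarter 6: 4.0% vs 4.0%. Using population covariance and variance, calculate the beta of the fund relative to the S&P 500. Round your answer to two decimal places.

r̄p = 0.8500%,  r̄m = 1.4667%
Cov = Σ(rp − r̄p)(rm − r̄m) / 6 = 6.1800
Var(rm) = Σ(rm − r̄m)² / 6 = 13.3222
β = Cov / Var = 6.1800 / 13.3222 = 0.4639

0.46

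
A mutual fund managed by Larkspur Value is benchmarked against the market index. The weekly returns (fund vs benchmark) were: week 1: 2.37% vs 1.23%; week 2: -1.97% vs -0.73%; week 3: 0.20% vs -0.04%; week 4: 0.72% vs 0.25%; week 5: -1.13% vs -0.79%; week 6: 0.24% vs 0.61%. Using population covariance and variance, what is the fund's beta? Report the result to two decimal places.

1.81

r̄p = 0.0717%,  r̄m = 0.0883%
Cov = Σ(rp − r̄p)(rm − r̄m) / 6 = 0.9211
Var(rm) = Σ(rm − r̄m)² / 6 = 0.5099
β = Cov / Var = 0.9211 / 0.5099 = 1.8064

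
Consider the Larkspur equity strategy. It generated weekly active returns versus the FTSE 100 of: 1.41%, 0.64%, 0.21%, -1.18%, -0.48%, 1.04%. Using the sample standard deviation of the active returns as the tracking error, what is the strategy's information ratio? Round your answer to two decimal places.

0.28

r̄ = (1.41 + 0.64 + 0.21 − 1.18 − 0.48 + 1.04) / 6 = 1.640 / 6 = 0.2733%
Σ(r − r̄)² = (1.41 − 0.2733)² + (0.64 − 0.2733)² + … = 4.6979
sample σ = √(4.6979 / 5) = √0.9396 = 0.9693%
IR = r̄ / tracking error = 0.2733 / 0.9693 = 0.2820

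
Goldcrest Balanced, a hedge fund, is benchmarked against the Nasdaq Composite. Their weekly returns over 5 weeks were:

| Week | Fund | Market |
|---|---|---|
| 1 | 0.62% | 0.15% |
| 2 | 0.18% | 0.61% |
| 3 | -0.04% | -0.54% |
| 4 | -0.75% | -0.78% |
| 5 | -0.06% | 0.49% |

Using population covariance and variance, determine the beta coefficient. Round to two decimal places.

0.51

r̄p = -0.0100%,  r̄m = -0.0140%
Cov = Σ(rp − r̄p)(rm − r̄m) / 5 = 0.1559
Var(rm) = Σ(rm − r̄m)² / 5 = 0.3067
β = Cov / Var = 0.1559 / 0.3067 = 0.5083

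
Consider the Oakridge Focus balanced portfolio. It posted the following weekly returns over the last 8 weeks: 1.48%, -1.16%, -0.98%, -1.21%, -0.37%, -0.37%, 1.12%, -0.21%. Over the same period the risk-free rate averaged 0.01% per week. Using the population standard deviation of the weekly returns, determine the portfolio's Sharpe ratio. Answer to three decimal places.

r̄ = (1.48 − 1.16 − 0.98 − 1.21 − 0.37 − 0.37 + 1.12 − 0.21) / 8 = -1.700 / 8 = -0.2125%
Population σ = √[Σ(r − r̄)² / 8] = √[7.1716 / 8] = √0.8965 = 0.9468%
Sharpe = (r̄ − rf) / σ = (-0.2125 − 0.01) / 0.9468 = -0.2225 / 0.9468 = -0.2350

-0.235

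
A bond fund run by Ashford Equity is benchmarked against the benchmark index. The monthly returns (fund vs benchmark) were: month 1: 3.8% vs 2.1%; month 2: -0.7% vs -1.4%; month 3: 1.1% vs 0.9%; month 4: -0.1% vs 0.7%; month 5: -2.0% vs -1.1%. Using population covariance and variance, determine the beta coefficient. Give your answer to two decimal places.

1.35

r̄p = 0.4200%,  r̄m = 0.2400%
Cov = Σ(rp − r̄p)(rm − r̄m) / 5 = 2.3152
Var(rm) = Σ(rm − r̄m)² / 5 = 1.7184
β = Cov / Var = 2.3152 / 1.7184 = 1.3473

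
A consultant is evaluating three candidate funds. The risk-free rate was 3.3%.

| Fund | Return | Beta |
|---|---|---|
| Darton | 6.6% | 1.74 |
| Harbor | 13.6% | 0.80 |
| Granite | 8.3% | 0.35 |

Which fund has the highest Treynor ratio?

Granite

Darton: Treynor = (6.6% − 3.3%) / 1.74 = 1.897
Harbor: Treynor = (13.6% − 3.3%) / 0.80 = 12.875
Granite: Treynor = (8.3% − 3.3%) / 0.35 = 14.286
Highest: Granite (14.286).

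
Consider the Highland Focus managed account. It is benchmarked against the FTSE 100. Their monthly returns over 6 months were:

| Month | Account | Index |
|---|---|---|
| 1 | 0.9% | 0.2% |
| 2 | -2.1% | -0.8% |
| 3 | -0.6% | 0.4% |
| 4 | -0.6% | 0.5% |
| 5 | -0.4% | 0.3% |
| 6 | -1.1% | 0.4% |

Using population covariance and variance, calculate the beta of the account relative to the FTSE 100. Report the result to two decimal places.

1.20

r̄p = -0.6500%,  r̄m = 0.1667%
Cov = Σ(rp − r̄p)(rm − r̄m) / 6 = 0.2350
Var(rm) = Σ(rm − r̄m)² / 6 = 0.1956
β = Cov / Var = 0.2350 / 0.1956 = 1.2014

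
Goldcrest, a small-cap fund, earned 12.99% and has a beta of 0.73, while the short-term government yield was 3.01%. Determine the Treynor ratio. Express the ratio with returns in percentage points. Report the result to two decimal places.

Treynor = (Rp − Rf) / β = (12.99% − 3.01%) / 0.73 = 9.98 / 0.73 = 13.6712

13.67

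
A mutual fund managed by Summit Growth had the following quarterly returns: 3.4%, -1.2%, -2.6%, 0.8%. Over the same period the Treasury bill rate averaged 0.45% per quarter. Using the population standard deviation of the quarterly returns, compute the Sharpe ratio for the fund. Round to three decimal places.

Mean return μ = 0.40 / 4 = 0.1000%
Population std dev = √[20.3600 / 4] = 2.2561%
Sharpe = (μ − rf) / σ = (0.1000 − 0.45) / 2.2561 = -0.3500 / 2.2561 = -0.1551

-0.155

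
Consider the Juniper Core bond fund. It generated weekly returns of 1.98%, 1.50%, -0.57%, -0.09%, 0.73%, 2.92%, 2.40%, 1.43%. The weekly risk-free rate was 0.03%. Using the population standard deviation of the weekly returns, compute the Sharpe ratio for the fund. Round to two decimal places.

1.12

r̄ = (1.98 + 1.5 − 0.57 − 0.09 + 0.73 + 2.92 + 2.4 + 1.43) / 8 = 1.2875%
Population σ = √[Σ(r − r̄)² / 8] = √[10.1064 / 8] = √1.2633 = 1.1240%
Sharpe = (r̄ − rf) / σ = (1.2875 − 0.03) / 1.1240 = 1.2575 / 1.1240 = 1.1188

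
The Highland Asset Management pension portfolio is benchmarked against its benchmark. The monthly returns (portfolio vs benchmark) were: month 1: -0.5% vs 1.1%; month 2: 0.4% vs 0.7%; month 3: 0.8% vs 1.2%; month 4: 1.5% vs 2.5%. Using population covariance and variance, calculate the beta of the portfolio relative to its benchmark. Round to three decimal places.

0.774

r̄p = 0.5500%,  r̄m = 1.3750%
Cov = Σ(rp − r̄p)(rm − r̄m) / 4 = 0.3538
Var(rm) = Σ(rm − r̄m)² / 4 = 0.4569
β = Cov / Var = 0.3538 / 0.4569 = 0.7743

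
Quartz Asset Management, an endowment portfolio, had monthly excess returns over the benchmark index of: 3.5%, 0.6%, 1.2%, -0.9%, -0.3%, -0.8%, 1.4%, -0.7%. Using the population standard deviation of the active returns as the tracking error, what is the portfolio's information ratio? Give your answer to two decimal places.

Mean return r̄ = 4.00 / 8 = 0.5000%
Σ(r − r̄)² = 16.0400; population σ = √(16.0400/8) = 1.4160%
IR = r̄ / tracking error = 0.5000 / 1.4160 = 0.3531

0.35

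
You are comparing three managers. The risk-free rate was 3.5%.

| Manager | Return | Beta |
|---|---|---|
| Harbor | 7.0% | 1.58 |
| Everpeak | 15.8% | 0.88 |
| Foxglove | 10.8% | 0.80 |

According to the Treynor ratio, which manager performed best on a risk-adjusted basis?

Everpeak

Harbor: Treynor = (7.0% − 3.5%) / 1.58 = 2.215
Everpeak: Treynor = (15.8% − 3.5%) / 0.88 = 13.977
Foxglove: Treynor = (10.8% − 3.5%) / 0.80 = 9.125
Highest: Everpeak (13.977).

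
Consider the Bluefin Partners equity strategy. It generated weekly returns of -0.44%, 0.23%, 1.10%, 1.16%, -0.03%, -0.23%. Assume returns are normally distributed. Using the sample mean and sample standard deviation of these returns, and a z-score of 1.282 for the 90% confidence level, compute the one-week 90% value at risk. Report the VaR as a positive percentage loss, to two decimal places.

Mean return r̄ = 1.790 / 6 = 0.2983%
Sample std dev = √[2.3219 / 5] = 0.6815%
VaR = −(r̄ − z·σ) = −(0.2983 − 1.282 × 0.6815) = −(-0.5754) = 0.5754%

0.58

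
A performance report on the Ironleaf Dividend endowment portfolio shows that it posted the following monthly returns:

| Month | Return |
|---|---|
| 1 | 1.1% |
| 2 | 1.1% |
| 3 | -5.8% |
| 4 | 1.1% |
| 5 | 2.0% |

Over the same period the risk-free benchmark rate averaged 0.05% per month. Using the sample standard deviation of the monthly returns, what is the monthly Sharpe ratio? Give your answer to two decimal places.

-0.05

Mean return r̄ = -0.50 / 5 = -0.1000%
Σ(r − r̄)² = 41.2200; sample σ = √(41.2200/4) = 3.2101%
Sharpe = (r̄ − rf) / σ = (-0.1000 − 0.05) / 3.2101 = -0.1500 / 3.2101 = -0.0467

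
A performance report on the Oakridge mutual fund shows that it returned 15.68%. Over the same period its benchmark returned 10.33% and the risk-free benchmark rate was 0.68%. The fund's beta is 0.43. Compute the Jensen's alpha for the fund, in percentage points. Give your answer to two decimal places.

10.85

CAPM expected return = Rf + β(Rm − Rf) = 0.68% + 0.43 × (10.33% − 0.68%) = 0.68 + 0.43 × 9.65 = 4.8295%
Jensen's α = Rp − E[R] = 15.68% − 4.8295% = 10.8505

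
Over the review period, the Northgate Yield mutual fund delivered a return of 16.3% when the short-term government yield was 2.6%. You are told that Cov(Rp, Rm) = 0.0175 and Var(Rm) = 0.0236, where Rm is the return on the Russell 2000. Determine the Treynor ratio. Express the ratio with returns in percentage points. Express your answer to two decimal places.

18.48

β = Cov / Var = 0.0175 / 0.0236 = 0.7415
Treynor = (Rp − Rf) / β = (16.3% − 2.6%) / 0.7415 = 13.70 / 0.7415 = 18.4761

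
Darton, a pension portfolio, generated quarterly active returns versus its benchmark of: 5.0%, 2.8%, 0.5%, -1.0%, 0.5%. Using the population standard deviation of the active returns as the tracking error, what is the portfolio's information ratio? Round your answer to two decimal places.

r̄ = (5 + 2.8 + 0.5 − 1 + 0.5) / 5 = 1.5600%
Σ(r − r̄)² = (5 − 1.5600)² + (2.8 − 1.5600)² + (0.5 − 1.5600)² + … = 22.1720
population σ = √(22.1720 / 5) = √4.4344 = 2.1058%
IR = r̄ / tracking error = 1.5600 / 2.1058 = 0.7408

0.74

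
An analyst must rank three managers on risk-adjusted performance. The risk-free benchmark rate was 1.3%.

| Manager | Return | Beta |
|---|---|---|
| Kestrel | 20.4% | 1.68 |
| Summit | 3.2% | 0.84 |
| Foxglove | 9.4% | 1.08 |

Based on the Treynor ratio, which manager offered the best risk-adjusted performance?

Kestrel

Kestrel: Treynor = (20.4% − 1.3%) / 1.68 = 11.369
Summit: Treynor = (3.2% − 1.3%) / 0.84 = 2.262
Foxglove: Treynor = (9.4% − 1.3%) / 1.08 = 7.500
Highest: Kestrel (11.369).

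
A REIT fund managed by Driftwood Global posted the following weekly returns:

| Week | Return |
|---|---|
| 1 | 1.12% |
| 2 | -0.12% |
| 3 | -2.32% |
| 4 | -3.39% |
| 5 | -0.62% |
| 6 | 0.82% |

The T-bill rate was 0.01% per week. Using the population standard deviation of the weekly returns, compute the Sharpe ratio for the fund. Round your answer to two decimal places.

r̄ = (1.12 − 0.12 − 2.32 − 3.39 − 0.62 + 0.82) / 6 = -4.510 / 6 = -0.7517%
Population σ = √[Σ(r − r̄)² / 6] = √[15.8101 / 6] = √2.6350 = 1.6233%
Sharpe = (r̄ − rf) / σ = (-0.7517 − 0.01) / 1.6233 = -0.7617 / 1.6233 = -0.4692

-0.47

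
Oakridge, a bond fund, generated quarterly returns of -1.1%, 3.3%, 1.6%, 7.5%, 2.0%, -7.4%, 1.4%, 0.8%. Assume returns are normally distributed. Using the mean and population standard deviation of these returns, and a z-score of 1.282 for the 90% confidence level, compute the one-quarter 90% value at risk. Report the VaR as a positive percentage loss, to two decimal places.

4.04

r̄ = (-1.1 + 3.3 + 1.6 + 7.5 + 2 − 7.4 + 1.4 + 0.8) / 8 = 8.10 / 8 = 1.0125%
Population σ = √[Σ(r − r̄)² / 8] = √[124.0688 / 8] = √15.5086 = 3.9381%
VaR = −(r̄ − z·σ) = −(1.0125 − 1.282 × 3.9381) = −(-4.0361) = 4.0361%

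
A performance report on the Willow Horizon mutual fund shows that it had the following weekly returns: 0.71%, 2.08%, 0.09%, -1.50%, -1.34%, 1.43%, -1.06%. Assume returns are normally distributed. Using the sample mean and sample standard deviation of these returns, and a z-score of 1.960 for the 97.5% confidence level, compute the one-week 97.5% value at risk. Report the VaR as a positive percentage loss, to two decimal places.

2.72

r̄ = (0.71 + 2.08 + 0.09 − 1.5 − 1.34 + 1.43 − 1.06) / 7 = 0.410 / 7 = 0.0586%
Sample std dev = √[12.0287 / 6] = 1.4159%
VaR = −(r̄ − z·σ) = −(0.0586 − 1.960 × 1.4159) = −(-2.7166) = 2.7166%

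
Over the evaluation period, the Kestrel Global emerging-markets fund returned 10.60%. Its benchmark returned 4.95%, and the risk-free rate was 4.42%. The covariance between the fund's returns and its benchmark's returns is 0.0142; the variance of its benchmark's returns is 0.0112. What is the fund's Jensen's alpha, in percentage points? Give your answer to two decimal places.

5.51

β = Cov / Var = 0.0142 / 0.0112 = 1.2679
E[R] = Rf + β(Rm − Rf) = 4.42% + 1.2679 × (4.95% − 4.42%) = 5.0920%
α = Rp − E[R] = 10.60% − 5.0920% = 5.5080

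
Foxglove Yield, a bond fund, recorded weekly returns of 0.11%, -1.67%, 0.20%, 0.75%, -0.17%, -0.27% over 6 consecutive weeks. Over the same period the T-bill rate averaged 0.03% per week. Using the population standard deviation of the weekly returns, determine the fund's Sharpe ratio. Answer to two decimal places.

r̄ = (0.11 − 1.67 + 0.2 + 0.75 − 0.17 − 0.27) / 6 = -1.050 / 6 = -0.1750%
Population std dev = √[3.3216 / 6] = 0.7440%
Sharpe = (r̄ − rf) / σ = (-0.1750 − 0.03) / 0.7440 = -0.2050 / 0.7440 = -0.2755

-0.28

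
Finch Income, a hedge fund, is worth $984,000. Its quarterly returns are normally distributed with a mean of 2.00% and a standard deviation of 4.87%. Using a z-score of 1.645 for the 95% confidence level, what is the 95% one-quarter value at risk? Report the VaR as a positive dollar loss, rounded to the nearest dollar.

Return at the 95% tail: μ − z·σ = 2.00% − 1.645 × 4.87% = 2 − 8.01115 = -6.01115%
VaR = −(-6.01115%) × $984,000 = 6.01115% × $984,000 = $59,150

$59,150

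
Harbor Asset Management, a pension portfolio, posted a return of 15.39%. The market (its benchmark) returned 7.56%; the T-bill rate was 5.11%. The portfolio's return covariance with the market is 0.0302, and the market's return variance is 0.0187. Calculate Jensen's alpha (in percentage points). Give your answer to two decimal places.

β = Cov / Var = 0.0302 / 0.0187 = 1.6150
E[R] = Rf + β(Rm − Rf) = 5.11% + 1.6150 × (7.56% − 5.11%) = 9.0668%
α = Rp − E[R] = 15.39% − 9.0668% = 6.3232

6.32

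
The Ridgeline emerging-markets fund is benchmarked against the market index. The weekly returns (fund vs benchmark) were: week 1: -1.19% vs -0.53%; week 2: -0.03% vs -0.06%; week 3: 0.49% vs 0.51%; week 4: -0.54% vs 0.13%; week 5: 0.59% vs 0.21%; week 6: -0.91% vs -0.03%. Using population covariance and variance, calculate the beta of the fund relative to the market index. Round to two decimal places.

1.71

r̄p = -0.2650%,  r̄m = 0.0383%
Cov = Σ(rp − r̄p)(rm − r̄m) / 6 = 0.1707
Var(rm) = Σ(rm − r̄m)² / 6 = 0.0996
β = Cov / Var = 0.1707 / 0.0996 = 1.7139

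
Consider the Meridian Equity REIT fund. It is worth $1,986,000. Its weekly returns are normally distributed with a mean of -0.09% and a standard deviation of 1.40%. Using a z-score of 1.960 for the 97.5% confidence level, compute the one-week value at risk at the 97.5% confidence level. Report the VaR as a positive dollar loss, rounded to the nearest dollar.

Return at the 97.5% tail: μ − z·σ = -0.09% − 1.960 × 1.40% = -0.09 − 2.7440 = -2.8340%
VaR = −(-2.8340%) × $1,986,000 = 2.8340% × $1,986,000 = $56,283

$56,283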